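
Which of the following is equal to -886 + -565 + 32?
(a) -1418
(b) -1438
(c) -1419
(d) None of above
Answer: c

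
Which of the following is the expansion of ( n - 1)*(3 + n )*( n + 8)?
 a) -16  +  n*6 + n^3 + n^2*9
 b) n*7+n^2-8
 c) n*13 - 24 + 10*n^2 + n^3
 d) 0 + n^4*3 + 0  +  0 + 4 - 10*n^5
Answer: c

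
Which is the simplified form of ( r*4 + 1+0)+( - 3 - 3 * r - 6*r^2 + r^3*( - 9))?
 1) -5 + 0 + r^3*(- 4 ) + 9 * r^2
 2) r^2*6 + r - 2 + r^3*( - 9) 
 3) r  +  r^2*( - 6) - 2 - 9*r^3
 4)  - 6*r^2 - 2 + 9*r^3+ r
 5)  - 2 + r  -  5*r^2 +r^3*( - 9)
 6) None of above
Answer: 3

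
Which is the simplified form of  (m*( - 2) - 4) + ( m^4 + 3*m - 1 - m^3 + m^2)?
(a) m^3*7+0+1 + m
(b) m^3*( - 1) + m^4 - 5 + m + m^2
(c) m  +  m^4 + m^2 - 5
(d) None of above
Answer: b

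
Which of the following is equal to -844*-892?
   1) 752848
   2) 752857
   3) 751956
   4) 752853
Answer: 1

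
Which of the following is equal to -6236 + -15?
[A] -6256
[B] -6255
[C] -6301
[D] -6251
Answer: D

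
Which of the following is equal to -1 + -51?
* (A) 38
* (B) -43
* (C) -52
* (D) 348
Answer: C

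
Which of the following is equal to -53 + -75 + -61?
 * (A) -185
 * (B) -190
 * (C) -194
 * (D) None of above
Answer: D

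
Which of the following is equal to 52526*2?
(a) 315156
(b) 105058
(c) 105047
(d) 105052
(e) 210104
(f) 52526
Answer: d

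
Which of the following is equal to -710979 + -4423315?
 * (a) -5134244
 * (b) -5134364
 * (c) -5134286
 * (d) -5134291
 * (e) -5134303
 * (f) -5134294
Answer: f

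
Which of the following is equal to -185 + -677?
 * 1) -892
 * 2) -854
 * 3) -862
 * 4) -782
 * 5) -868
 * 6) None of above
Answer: 3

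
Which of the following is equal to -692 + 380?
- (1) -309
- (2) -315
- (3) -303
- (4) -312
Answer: 4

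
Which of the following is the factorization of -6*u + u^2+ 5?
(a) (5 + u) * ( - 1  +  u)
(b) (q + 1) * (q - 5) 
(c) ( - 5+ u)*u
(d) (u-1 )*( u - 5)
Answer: d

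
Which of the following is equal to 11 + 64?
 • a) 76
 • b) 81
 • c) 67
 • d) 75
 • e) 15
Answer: d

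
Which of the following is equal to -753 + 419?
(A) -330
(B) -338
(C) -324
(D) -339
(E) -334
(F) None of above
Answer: E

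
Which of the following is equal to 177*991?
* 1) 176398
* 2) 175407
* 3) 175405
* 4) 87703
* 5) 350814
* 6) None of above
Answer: 2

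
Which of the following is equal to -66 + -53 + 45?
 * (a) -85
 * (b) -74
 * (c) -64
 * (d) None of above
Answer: b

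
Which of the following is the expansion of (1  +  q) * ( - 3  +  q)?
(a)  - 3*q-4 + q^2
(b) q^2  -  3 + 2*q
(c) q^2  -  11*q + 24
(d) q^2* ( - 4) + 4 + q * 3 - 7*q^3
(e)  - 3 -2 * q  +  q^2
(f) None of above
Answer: e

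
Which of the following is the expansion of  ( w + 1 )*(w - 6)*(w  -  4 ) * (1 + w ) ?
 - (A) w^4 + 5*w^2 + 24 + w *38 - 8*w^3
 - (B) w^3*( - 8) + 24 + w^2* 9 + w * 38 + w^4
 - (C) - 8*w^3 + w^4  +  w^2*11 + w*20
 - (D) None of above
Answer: A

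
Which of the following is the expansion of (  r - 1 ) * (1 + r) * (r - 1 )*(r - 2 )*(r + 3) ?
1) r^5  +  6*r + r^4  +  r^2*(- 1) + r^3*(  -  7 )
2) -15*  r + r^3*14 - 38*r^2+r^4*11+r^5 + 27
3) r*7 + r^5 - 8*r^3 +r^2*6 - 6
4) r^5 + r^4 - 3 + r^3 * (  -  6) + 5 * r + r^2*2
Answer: 3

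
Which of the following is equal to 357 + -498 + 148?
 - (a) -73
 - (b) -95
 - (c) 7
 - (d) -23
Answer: c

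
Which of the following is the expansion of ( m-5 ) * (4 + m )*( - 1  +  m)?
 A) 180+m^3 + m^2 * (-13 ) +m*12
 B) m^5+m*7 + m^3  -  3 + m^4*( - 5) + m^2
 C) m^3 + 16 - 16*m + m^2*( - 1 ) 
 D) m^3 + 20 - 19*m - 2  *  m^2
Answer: D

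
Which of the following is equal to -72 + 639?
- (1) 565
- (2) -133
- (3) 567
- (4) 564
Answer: 3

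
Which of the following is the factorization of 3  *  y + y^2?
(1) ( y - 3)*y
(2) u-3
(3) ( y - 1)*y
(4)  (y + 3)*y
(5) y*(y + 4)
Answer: 4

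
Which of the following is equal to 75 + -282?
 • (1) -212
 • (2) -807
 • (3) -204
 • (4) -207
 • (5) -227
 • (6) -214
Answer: 4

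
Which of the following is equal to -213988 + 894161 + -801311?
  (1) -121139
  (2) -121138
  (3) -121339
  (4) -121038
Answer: 2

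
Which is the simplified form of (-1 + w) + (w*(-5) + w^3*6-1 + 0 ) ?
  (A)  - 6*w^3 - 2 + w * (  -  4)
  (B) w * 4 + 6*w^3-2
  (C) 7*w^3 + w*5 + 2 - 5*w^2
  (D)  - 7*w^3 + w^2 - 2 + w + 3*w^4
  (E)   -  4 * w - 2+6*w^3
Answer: E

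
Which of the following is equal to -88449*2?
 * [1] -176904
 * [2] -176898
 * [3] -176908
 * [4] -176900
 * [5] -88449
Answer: 2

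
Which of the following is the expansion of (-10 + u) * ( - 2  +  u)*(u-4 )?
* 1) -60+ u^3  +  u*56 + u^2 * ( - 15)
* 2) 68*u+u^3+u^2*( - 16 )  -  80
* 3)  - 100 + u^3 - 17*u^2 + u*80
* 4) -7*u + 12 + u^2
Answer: 2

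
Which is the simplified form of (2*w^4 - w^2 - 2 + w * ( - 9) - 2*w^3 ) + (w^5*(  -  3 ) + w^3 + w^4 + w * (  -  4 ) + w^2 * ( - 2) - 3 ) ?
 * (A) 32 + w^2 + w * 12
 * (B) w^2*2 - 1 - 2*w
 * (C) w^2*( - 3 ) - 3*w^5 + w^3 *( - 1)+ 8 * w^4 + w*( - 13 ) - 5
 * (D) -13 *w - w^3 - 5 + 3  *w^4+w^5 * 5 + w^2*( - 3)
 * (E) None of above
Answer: E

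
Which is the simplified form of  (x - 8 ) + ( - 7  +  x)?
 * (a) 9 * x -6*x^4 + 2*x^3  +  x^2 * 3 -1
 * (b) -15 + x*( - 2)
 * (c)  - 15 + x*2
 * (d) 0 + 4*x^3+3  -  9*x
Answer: c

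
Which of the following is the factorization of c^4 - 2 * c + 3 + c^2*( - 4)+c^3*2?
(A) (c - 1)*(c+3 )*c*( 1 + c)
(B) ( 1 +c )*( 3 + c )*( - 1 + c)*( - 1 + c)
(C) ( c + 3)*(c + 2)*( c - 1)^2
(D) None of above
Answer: B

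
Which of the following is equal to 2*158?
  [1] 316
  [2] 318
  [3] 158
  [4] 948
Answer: 1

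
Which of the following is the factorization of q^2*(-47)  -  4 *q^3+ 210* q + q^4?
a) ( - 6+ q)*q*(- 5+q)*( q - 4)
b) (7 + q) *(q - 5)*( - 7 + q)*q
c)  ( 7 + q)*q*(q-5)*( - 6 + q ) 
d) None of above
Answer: c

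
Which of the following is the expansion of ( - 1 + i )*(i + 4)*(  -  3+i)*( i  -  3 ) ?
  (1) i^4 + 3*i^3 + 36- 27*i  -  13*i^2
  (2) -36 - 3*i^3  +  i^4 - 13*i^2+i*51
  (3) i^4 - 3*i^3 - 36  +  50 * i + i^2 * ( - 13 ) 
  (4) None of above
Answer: 2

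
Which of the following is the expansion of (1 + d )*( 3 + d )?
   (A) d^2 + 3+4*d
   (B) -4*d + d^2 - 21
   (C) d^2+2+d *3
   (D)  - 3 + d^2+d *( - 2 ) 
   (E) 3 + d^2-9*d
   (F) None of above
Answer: A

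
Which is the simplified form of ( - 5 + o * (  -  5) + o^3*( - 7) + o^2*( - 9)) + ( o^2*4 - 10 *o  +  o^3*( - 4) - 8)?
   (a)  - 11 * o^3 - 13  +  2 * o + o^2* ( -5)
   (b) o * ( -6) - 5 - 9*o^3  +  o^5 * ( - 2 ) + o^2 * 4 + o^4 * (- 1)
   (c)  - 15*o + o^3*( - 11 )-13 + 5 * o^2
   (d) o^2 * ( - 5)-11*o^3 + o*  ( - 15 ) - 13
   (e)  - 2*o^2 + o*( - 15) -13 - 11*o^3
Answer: d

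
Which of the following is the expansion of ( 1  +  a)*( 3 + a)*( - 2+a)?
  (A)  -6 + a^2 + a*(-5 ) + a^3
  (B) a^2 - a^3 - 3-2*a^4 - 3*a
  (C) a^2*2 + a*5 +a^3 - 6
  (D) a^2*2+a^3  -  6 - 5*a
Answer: D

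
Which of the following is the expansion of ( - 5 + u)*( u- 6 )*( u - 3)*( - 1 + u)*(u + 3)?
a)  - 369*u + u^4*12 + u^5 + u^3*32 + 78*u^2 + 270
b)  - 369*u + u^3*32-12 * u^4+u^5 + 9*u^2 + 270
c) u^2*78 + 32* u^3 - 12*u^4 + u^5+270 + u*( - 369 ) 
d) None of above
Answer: c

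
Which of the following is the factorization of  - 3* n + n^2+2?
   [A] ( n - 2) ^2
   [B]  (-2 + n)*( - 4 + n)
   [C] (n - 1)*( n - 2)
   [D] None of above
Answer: C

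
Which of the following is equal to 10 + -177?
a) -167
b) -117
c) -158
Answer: a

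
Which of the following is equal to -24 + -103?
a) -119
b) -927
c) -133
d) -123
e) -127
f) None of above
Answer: e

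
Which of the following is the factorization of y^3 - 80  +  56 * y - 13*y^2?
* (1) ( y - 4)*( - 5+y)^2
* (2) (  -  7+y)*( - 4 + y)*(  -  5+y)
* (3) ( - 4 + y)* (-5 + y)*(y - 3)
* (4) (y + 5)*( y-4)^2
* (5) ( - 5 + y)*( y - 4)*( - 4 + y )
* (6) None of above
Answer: 5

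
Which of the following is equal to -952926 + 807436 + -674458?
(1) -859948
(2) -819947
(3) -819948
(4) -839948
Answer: 3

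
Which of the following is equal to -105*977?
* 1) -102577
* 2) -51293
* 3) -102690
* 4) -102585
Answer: 4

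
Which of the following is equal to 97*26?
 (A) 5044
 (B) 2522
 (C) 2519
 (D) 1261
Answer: B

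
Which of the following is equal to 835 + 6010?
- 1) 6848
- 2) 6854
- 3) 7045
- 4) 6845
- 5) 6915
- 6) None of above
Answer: 4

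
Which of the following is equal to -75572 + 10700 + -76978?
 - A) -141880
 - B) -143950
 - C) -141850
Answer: C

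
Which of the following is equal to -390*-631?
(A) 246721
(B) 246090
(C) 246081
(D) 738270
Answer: B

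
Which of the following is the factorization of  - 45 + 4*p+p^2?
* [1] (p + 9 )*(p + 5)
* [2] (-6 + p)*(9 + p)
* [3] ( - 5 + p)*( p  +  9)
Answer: 3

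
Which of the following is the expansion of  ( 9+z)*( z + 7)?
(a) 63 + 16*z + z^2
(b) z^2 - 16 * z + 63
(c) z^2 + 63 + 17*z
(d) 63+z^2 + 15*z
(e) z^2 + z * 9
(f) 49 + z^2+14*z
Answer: a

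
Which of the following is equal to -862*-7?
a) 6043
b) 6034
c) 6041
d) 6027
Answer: b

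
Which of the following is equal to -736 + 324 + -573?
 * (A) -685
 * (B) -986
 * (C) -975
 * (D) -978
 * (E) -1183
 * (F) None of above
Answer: F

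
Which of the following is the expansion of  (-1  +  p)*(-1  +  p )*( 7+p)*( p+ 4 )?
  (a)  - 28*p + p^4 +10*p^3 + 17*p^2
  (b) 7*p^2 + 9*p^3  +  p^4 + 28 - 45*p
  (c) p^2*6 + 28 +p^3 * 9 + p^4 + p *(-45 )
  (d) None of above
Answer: b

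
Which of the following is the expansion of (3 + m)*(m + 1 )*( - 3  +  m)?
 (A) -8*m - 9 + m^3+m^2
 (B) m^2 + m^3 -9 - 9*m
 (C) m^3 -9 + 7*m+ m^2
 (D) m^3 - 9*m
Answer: B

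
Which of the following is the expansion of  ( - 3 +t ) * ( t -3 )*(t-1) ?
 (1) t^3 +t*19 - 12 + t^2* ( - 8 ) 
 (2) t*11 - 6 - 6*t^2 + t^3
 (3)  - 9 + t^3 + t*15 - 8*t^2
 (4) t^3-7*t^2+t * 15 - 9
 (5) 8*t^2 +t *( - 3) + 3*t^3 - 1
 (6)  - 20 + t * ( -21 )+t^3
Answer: 4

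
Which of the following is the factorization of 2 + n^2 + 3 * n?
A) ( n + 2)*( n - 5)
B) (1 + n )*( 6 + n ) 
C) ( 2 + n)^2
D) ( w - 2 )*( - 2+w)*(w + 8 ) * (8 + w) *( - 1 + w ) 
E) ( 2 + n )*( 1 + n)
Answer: E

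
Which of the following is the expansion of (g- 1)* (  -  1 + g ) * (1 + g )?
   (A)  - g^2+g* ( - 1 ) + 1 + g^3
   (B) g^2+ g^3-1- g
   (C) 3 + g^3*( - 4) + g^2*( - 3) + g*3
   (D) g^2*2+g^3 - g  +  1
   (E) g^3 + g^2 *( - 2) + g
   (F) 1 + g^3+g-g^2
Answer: A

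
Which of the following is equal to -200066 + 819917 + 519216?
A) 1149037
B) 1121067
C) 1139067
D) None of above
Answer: C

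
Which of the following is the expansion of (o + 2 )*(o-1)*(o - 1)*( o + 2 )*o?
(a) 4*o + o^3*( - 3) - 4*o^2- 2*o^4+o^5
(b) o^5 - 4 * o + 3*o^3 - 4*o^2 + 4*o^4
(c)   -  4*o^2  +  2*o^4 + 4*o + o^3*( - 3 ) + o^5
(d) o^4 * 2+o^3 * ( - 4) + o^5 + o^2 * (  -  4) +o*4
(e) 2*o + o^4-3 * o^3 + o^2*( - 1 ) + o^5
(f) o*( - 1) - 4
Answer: c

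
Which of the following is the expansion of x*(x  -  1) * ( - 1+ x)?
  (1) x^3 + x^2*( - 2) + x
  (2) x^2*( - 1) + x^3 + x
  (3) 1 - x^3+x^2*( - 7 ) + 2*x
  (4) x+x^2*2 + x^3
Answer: 1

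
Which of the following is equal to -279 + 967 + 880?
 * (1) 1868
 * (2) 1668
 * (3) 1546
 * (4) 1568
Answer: 4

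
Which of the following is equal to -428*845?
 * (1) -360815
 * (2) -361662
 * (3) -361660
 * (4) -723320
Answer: 3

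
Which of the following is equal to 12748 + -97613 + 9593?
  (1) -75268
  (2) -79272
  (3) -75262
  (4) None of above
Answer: 4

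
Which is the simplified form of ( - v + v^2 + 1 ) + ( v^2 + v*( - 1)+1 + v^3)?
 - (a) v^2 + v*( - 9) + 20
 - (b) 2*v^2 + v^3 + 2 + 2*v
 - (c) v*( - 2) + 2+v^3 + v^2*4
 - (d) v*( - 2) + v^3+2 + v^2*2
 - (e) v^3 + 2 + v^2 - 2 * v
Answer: d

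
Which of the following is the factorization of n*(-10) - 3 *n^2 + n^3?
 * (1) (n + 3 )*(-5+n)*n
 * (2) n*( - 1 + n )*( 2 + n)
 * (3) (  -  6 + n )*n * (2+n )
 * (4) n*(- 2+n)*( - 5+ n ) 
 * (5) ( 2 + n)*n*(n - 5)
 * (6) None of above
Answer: 5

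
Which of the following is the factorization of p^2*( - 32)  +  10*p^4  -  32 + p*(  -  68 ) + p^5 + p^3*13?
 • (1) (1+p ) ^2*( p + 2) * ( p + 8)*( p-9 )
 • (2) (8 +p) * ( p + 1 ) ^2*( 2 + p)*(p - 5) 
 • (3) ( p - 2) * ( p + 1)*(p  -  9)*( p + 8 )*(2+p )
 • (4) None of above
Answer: 4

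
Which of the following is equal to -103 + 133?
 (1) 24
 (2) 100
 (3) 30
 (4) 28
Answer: 3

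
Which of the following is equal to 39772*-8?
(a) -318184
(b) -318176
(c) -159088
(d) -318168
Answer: b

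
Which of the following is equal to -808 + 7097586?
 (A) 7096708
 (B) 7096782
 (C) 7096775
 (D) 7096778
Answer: D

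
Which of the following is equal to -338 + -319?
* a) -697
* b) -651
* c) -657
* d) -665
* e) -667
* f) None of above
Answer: c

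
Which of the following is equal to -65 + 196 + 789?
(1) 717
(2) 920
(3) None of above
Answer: 2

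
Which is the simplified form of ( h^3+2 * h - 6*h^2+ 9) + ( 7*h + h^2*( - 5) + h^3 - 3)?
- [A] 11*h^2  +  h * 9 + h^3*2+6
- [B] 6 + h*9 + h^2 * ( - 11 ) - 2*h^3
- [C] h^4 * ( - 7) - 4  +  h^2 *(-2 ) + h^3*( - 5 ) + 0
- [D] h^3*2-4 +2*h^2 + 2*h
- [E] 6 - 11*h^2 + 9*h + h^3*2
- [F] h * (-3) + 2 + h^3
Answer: E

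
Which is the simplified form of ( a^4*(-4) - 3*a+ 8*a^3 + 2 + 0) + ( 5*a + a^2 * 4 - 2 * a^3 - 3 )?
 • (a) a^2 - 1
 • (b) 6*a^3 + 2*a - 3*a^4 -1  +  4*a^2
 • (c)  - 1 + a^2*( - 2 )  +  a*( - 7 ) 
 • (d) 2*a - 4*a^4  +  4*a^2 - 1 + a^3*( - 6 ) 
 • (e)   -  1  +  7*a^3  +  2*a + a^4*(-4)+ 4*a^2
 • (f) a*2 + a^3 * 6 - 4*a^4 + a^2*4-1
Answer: f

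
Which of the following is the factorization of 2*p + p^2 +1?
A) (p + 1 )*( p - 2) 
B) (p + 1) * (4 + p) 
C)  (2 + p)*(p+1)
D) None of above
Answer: D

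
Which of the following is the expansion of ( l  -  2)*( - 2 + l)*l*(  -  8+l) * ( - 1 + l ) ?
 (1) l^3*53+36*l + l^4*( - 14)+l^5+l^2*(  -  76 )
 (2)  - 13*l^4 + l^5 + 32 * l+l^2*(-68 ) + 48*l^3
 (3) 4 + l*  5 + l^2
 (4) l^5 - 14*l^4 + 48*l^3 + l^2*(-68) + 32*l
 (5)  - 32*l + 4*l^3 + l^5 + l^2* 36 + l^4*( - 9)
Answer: 2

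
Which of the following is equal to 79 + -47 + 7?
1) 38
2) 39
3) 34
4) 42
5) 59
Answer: 2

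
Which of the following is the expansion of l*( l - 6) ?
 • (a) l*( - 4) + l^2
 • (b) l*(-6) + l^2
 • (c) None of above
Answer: b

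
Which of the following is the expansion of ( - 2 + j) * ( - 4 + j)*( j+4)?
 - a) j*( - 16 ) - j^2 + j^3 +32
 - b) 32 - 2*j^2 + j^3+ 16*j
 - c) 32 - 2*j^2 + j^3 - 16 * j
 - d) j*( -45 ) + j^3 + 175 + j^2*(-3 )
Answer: c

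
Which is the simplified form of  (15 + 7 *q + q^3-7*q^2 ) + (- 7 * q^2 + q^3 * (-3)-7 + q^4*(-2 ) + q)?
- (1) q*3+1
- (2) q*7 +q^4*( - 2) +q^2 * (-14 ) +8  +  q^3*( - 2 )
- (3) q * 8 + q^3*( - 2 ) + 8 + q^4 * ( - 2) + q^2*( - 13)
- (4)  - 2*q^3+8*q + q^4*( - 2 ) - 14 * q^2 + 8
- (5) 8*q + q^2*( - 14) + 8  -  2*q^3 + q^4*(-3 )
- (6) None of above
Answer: 4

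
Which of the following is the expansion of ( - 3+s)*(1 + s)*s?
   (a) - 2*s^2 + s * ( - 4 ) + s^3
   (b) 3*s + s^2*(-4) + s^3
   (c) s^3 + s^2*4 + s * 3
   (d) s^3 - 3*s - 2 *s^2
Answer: d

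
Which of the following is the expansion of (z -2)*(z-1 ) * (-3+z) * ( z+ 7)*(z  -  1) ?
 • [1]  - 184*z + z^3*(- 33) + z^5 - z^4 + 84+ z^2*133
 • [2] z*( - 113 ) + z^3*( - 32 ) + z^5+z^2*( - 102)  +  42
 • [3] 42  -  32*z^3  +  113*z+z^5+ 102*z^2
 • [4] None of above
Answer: 4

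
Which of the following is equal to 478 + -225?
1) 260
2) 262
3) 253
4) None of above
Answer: 3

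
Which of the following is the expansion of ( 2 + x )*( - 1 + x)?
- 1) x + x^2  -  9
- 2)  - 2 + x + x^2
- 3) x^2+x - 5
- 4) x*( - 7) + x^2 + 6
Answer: 2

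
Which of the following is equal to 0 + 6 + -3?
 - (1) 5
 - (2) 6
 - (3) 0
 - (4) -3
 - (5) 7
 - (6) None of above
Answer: 6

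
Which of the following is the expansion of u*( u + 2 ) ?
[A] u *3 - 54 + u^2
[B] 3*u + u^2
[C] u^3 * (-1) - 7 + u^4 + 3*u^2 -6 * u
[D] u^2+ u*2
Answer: D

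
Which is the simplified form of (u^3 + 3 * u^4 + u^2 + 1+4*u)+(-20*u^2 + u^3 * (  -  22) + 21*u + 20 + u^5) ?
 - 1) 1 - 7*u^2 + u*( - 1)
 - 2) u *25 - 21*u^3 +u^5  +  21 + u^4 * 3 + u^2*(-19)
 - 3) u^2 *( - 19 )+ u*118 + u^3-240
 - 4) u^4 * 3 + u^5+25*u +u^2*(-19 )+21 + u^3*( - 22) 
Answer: 2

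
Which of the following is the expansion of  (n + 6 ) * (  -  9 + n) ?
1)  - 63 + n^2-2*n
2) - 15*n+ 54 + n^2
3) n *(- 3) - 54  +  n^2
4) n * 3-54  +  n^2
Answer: 3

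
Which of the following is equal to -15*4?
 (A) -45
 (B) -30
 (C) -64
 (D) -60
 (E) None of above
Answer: D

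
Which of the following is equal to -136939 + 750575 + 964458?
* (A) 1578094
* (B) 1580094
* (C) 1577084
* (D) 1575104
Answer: A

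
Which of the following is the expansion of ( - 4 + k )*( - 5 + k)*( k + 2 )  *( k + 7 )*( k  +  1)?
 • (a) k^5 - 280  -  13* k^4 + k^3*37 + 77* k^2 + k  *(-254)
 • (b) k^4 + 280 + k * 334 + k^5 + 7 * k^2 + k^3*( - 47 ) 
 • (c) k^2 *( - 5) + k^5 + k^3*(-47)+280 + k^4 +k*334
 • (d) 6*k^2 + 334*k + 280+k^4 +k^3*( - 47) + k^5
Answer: b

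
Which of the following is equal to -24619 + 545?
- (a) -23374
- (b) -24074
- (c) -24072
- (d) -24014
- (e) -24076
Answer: b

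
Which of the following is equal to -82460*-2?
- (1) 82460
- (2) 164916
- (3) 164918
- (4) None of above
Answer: 4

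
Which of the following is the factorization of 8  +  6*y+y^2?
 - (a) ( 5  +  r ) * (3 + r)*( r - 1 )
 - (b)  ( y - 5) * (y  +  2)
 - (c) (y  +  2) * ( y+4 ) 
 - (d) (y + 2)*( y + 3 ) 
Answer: c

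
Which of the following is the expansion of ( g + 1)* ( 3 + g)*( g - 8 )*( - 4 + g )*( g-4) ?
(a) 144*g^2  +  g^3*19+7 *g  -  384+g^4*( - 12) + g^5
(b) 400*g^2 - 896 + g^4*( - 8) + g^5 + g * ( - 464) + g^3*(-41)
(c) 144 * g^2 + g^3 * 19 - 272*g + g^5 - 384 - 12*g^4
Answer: c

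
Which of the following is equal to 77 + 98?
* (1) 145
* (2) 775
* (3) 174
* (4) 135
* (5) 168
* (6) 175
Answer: 6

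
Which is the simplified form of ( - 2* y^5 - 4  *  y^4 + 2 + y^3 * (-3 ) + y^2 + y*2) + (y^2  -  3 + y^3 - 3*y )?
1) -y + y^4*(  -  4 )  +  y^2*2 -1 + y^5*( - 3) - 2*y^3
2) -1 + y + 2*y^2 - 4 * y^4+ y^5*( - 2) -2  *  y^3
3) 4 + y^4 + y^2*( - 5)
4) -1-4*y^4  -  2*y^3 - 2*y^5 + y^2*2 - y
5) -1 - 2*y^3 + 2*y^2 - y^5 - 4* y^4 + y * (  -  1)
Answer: 4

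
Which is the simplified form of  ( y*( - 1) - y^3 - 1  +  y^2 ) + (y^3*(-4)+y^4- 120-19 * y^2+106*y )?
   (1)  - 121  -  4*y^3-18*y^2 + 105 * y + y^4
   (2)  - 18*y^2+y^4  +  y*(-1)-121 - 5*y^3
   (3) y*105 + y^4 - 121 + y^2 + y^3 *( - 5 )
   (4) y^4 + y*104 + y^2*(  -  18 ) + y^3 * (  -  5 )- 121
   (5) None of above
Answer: 5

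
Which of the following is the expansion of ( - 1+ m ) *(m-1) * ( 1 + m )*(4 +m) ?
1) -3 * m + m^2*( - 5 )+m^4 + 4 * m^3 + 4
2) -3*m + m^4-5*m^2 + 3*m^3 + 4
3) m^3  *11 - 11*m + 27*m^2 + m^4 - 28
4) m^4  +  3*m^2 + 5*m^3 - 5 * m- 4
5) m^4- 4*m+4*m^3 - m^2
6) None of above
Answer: 2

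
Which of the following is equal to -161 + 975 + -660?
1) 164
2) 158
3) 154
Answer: 3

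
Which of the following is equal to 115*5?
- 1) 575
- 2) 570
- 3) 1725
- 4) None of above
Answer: 1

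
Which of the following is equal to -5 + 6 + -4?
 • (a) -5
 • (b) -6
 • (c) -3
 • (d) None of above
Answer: c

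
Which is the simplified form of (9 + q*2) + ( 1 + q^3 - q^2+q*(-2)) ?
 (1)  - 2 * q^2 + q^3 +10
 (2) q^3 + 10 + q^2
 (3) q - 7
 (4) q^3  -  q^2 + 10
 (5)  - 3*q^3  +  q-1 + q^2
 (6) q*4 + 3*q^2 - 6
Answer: 4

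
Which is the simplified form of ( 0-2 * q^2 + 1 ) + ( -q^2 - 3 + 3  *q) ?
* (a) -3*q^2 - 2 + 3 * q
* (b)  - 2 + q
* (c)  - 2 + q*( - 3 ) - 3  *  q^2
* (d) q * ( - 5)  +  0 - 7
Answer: a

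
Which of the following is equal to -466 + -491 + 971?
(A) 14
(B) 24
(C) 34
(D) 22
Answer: A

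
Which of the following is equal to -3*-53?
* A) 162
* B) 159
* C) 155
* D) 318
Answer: B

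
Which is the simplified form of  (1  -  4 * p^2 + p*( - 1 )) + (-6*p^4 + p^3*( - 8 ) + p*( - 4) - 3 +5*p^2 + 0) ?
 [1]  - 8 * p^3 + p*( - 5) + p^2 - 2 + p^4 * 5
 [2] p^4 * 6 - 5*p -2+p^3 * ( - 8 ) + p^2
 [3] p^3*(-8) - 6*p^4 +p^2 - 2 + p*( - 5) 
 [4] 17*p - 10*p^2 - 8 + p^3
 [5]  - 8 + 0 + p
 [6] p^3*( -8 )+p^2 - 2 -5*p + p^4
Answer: 3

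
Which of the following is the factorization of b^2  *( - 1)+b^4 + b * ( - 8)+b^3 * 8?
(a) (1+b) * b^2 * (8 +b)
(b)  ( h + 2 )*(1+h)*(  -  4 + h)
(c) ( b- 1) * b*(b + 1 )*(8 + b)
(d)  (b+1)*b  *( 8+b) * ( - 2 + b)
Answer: c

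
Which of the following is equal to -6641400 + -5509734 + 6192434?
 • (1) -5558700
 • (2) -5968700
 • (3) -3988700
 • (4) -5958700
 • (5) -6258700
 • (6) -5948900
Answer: 4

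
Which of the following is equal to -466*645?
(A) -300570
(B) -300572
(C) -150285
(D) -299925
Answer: A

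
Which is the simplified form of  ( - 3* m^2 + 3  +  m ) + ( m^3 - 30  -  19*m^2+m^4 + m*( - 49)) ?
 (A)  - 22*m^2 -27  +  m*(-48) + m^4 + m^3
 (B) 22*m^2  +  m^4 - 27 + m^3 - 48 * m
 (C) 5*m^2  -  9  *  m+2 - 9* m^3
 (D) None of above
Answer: A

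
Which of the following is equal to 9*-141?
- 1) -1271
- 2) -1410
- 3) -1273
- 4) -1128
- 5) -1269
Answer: 5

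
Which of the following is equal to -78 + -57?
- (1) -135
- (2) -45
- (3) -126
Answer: 1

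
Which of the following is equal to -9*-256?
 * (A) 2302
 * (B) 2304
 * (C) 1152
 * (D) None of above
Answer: B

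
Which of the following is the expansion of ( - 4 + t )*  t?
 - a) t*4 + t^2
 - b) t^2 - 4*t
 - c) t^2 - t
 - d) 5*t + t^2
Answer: b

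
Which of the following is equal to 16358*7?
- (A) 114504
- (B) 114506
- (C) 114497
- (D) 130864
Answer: B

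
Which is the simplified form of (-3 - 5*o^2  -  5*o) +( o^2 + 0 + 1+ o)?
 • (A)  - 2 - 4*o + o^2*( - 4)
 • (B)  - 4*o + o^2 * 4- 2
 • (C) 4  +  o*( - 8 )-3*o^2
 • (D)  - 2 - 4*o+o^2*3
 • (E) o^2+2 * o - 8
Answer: A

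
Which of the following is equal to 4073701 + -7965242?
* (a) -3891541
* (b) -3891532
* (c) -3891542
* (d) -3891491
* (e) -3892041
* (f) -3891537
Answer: a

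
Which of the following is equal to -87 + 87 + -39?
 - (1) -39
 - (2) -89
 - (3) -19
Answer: 1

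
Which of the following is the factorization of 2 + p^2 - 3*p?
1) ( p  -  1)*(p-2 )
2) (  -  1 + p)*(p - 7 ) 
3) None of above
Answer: 1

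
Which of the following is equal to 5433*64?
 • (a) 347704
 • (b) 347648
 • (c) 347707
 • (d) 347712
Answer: d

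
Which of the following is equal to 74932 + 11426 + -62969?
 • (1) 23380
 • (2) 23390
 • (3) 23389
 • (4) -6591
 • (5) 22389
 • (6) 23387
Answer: 3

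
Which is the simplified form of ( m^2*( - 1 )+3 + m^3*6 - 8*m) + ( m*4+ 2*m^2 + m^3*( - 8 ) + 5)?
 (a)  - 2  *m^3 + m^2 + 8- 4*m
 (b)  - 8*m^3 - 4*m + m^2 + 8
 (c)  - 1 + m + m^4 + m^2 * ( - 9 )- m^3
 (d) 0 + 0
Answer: a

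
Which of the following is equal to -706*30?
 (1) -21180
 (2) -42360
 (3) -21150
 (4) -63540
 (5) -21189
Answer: 1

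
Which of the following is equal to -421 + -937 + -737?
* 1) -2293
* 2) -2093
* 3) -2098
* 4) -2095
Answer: 4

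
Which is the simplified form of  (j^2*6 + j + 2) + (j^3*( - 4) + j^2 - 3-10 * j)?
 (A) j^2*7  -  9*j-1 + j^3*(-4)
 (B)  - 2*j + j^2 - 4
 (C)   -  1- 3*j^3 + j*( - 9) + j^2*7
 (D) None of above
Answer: A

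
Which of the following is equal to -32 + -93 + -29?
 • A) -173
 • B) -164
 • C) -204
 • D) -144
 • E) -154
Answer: E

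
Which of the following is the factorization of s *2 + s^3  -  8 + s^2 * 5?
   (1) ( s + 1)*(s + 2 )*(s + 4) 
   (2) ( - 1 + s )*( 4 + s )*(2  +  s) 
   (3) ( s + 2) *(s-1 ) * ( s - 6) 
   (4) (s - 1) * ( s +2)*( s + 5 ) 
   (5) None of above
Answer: 2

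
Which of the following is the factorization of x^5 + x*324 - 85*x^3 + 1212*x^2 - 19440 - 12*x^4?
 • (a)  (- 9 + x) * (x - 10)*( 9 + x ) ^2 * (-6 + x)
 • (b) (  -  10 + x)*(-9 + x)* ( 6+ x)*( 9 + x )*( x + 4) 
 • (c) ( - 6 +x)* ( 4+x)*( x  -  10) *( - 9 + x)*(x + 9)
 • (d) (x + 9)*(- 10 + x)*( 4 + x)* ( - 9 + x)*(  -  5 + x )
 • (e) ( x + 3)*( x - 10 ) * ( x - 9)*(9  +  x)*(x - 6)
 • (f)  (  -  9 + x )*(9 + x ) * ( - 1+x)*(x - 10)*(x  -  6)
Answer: c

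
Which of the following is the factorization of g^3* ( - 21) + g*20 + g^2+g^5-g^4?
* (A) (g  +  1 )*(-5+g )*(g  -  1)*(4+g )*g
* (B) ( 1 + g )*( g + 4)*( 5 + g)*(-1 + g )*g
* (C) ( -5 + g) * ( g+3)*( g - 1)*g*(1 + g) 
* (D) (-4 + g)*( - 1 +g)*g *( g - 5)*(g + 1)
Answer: A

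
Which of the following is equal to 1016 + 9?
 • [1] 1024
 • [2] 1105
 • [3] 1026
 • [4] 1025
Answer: 4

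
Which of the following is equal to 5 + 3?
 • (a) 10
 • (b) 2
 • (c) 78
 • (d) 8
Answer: d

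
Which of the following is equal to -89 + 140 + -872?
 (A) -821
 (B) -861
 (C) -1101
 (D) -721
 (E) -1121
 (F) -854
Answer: A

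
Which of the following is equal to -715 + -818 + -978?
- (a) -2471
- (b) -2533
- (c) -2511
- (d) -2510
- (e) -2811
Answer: c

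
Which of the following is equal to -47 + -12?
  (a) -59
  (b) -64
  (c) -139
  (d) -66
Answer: a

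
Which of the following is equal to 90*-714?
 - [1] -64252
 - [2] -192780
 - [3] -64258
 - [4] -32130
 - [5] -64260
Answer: 5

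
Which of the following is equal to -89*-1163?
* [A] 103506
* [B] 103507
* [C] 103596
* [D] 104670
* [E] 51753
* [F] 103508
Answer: B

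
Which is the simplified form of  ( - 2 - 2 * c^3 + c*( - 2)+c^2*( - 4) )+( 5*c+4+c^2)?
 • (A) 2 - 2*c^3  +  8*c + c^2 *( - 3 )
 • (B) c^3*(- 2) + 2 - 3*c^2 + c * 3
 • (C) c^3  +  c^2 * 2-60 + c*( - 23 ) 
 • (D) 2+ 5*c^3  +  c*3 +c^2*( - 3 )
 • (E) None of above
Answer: B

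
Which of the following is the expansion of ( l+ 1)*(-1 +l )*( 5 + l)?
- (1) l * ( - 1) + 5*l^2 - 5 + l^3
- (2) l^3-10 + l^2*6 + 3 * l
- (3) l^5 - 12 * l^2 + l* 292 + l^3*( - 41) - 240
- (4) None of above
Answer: 1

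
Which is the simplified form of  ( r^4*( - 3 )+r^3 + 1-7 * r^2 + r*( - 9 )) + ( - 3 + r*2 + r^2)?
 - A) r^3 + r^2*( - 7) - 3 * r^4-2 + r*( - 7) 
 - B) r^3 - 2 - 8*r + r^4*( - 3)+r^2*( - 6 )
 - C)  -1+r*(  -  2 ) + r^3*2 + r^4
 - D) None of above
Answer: D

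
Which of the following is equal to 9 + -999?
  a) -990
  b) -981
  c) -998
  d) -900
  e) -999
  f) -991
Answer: a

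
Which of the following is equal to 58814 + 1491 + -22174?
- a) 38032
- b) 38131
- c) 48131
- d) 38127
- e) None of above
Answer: b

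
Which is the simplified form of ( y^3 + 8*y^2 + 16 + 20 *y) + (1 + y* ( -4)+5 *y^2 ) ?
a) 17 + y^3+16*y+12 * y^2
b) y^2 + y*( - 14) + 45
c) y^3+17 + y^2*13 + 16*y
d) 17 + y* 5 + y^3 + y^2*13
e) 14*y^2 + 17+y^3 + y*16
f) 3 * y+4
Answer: c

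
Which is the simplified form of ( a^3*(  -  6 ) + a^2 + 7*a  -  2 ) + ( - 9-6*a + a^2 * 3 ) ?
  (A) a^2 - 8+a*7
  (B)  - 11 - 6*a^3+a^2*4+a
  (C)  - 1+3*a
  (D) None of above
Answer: B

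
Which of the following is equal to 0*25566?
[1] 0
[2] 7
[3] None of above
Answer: 1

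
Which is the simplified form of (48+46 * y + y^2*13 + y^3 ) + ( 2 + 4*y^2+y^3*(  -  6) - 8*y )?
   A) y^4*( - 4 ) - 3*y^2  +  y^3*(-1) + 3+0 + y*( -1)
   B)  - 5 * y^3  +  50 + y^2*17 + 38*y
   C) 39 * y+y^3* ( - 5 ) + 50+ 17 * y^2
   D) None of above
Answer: B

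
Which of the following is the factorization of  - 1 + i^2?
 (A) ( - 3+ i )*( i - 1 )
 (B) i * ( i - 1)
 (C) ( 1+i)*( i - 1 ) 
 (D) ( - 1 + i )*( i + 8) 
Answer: C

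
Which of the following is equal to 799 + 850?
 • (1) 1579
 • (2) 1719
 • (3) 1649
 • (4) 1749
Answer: 3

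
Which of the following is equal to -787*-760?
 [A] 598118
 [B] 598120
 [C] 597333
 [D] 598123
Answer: B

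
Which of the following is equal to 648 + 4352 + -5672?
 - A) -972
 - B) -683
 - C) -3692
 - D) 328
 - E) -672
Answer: E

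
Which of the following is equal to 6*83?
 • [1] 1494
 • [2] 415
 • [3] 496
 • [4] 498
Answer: 4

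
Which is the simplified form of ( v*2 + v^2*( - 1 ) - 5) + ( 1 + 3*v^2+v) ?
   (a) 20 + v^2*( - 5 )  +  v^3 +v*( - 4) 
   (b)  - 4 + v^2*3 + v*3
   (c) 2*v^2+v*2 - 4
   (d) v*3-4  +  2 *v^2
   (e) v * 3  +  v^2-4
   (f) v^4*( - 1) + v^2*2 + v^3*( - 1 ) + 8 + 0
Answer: d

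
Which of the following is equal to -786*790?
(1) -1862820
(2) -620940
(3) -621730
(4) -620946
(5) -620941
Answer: 2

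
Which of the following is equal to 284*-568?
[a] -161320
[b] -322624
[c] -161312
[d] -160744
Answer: c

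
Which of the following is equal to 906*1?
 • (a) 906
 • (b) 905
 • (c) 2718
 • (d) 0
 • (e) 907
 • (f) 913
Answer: a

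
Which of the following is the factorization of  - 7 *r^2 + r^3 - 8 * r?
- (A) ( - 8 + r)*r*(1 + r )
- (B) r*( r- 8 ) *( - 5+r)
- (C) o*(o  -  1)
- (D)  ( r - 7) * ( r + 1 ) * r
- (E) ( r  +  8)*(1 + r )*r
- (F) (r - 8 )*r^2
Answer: A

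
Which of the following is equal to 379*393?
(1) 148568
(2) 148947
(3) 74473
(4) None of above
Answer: 2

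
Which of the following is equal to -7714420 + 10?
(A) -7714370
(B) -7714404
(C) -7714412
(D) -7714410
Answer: D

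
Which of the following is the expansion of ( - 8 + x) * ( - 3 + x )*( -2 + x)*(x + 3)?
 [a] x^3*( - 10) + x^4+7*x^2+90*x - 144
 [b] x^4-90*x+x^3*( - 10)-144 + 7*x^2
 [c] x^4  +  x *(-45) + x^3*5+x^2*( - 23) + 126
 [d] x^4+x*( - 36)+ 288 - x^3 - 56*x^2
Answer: a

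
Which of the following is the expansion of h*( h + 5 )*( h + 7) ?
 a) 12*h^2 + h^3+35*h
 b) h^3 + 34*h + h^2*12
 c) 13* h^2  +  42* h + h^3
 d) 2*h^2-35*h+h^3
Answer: a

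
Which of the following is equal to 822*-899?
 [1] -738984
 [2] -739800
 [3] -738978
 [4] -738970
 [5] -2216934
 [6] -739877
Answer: 3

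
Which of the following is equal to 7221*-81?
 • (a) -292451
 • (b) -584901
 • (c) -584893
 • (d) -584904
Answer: b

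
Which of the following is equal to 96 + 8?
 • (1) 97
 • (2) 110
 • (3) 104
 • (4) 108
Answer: 3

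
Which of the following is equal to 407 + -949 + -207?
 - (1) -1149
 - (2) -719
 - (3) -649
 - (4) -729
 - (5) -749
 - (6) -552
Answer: 5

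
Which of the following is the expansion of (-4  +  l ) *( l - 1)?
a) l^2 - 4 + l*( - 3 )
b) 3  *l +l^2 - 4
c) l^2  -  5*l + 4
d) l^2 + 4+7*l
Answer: c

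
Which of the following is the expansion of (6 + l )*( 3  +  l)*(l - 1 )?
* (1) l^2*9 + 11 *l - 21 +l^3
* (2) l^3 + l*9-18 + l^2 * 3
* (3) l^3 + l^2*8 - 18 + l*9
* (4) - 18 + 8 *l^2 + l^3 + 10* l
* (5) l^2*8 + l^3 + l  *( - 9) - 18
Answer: 3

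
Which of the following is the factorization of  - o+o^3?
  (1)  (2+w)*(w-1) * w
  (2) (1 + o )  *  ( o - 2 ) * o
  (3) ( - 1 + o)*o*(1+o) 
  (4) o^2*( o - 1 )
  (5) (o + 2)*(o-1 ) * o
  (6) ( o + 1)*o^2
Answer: 3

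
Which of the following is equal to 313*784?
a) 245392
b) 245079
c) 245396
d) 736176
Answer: a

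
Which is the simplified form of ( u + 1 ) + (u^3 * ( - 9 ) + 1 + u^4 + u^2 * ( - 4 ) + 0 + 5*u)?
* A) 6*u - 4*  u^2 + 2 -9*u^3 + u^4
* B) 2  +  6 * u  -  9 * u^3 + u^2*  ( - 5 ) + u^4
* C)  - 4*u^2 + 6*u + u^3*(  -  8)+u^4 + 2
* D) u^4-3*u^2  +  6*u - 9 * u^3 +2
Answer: A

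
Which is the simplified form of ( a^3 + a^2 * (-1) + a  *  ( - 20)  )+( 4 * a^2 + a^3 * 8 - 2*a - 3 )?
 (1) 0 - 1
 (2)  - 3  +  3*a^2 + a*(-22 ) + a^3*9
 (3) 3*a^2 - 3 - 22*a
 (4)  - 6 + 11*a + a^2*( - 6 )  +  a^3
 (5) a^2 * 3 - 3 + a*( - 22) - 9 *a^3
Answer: 2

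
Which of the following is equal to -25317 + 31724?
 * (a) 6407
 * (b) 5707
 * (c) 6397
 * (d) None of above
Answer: a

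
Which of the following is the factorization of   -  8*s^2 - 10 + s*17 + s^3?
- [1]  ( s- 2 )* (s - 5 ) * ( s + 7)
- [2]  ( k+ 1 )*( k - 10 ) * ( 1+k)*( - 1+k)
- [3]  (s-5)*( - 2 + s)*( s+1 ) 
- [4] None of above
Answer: 4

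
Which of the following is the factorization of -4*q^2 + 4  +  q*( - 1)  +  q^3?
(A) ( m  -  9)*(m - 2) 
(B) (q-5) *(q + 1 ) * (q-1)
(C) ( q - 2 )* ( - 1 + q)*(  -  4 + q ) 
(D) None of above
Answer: D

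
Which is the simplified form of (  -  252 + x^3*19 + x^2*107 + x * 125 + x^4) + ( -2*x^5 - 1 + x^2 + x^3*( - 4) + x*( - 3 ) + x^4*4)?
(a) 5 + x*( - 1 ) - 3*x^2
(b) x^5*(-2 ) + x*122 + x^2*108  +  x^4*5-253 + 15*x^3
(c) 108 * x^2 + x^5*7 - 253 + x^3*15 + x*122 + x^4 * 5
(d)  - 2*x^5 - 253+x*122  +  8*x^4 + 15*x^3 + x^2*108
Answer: b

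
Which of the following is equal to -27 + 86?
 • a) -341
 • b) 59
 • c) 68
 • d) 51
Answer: b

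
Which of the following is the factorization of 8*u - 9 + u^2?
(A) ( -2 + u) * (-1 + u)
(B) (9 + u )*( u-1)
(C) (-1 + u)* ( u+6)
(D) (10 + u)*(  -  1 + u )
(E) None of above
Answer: B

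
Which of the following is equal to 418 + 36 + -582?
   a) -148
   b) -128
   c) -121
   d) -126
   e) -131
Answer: b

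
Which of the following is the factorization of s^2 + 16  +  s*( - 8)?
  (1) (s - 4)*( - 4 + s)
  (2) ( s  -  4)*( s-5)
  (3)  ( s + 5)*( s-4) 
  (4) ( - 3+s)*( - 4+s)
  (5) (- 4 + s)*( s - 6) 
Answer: 1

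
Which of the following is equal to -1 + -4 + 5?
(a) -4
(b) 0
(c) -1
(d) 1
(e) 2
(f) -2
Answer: b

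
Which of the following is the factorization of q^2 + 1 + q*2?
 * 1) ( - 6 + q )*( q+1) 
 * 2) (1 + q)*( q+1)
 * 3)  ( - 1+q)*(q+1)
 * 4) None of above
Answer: 2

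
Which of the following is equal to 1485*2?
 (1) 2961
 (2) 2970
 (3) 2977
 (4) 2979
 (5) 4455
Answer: 2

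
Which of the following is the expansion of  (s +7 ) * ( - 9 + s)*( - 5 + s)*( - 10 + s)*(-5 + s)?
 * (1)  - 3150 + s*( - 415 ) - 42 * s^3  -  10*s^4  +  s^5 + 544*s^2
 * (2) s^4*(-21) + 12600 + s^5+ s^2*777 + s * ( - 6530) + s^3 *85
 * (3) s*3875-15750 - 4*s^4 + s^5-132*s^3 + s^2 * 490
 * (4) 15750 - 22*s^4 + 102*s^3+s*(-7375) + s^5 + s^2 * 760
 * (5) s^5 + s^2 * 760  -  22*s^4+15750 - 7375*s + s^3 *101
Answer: 4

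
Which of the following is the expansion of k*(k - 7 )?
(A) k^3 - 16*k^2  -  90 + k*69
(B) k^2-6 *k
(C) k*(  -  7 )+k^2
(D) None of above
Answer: C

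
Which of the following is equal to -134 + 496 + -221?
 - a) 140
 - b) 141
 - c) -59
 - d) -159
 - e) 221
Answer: b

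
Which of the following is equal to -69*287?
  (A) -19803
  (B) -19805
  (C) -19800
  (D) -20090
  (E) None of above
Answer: A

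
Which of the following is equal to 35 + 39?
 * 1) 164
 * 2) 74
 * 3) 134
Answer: 2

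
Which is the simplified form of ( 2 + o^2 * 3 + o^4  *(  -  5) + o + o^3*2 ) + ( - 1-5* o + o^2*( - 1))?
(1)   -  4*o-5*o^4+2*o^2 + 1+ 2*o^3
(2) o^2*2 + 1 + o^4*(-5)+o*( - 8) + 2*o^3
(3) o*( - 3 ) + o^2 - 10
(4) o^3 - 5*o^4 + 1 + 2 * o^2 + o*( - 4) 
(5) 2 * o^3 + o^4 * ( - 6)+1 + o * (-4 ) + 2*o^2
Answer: 1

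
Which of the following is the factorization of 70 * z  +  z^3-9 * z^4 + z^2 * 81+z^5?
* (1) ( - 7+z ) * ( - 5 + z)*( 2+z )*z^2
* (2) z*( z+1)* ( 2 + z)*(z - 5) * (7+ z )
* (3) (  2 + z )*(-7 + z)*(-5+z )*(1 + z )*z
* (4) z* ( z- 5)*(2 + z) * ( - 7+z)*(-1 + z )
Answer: 3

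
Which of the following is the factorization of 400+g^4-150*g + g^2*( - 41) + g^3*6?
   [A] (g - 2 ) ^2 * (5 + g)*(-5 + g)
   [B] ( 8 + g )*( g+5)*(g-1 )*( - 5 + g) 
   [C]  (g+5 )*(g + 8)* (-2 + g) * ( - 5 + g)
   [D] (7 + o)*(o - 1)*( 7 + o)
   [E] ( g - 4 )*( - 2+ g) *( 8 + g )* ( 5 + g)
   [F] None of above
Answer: C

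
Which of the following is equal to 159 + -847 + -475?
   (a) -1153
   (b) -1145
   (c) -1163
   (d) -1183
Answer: c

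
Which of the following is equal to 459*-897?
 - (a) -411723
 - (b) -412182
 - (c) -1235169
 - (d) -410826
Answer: a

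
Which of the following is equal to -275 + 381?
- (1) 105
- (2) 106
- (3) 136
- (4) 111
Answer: 2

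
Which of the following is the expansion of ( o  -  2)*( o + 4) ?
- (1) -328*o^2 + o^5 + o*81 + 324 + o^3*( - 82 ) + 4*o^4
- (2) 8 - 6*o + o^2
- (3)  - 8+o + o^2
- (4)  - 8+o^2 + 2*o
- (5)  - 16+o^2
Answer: 4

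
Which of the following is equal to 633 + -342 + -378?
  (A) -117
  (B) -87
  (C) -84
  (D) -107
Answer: B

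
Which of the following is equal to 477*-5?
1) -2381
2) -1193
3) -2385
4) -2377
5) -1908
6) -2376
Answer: 3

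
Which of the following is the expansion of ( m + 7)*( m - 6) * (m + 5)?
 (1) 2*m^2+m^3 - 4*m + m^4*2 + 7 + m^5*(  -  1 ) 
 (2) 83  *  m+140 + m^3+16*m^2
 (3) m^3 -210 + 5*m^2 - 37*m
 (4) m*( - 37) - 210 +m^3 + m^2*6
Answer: 4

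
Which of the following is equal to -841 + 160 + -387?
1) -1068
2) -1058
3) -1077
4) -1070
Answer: 1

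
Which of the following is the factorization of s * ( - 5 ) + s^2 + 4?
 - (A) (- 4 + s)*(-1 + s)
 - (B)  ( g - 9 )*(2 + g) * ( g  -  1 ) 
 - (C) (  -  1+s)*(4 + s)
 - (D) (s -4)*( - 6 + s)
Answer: A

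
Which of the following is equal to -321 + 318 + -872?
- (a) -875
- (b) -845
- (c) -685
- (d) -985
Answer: a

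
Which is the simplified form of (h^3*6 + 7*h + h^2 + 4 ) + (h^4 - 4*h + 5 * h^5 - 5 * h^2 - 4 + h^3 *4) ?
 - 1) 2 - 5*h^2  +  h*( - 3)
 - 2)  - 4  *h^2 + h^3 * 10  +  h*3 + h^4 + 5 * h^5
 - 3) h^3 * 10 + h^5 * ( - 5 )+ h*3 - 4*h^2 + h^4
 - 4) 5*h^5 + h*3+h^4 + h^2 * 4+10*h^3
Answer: 2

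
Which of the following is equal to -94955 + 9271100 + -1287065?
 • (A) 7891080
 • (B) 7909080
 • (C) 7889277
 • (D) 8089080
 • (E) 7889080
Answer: E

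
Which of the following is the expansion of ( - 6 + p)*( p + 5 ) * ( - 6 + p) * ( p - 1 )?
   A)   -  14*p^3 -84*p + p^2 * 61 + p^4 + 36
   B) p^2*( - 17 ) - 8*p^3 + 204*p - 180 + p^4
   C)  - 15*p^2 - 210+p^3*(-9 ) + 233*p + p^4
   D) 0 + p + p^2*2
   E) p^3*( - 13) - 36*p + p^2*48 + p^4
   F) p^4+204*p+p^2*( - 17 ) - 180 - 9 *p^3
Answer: B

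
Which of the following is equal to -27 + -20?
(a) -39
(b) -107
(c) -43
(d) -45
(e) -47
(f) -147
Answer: e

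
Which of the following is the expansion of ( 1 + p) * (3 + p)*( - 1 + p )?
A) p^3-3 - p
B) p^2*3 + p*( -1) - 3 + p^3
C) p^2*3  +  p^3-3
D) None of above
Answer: B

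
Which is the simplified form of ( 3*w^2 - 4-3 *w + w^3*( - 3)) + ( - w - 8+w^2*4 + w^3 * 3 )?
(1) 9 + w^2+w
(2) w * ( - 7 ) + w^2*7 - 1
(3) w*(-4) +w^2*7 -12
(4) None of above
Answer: 3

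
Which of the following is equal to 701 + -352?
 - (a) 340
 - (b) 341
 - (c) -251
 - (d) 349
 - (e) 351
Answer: d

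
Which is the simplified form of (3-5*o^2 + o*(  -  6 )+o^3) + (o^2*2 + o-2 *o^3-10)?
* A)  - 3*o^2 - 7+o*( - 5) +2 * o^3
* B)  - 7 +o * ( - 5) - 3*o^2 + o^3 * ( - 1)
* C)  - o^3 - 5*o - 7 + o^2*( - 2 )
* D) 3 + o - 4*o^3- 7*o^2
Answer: B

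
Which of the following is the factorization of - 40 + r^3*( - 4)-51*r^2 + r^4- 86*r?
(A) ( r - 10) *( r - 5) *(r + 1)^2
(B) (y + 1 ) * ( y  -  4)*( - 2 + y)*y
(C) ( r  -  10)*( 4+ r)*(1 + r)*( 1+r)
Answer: C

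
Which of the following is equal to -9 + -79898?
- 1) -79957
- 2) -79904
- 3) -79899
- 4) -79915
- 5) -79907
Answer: 5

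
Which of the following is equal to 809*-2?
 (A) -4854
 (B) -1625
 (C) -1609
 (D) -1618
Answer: D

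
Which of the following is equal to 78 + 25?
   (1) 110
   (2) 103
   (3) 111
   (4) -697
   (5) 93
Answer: 2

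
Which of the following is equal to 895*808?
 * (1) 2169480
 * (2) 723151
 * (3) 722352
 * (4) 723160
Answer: 4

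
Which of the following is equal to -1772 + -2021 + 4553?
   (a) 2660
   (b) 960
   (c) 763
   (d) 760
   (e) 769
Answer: d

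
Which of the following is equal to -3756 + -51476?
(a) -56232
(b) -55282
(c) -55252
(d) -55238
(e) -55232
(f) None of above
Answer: e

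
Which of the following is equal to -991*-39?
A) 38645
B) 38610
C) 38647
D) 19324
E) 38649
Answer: E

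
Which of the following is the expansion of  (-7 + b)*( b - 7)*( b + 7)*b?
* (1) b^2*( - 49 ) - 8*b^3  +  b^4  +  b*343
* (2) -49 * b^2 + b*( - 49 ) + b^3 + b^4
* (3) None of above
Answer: 3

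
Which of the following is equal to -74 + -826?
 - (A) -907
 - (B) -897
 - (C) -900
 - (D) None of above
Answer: C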